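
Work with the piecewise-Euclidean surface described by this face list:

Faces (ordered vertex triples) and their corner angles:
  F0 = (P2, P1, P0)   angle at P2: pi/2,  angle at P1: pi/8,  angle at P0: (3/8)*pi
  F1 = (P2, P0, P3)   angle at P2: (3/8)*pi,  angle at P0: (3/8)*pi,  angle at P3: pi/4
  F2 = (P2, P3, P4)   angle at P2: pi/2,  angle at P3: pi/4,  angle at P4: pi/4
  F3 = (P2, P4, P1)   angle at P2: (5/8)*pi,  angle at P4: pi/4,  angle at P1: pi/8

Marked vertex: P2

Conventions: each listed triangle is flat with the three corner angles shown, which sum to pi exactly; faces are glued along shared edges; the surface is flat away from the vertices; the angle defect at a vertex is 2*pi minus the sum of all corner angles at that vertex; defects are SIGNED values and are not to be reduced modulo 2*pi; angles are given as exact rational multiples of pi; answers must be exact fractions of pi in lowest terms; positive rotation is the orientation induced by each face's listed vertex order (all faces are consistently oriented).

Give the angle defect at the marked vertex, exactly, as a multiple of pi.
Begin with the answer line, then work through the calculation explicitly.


Answer: defect(P2) = 0

Sum of corner angles at P2: 2*pi
defect = 2*pi - 2*pi


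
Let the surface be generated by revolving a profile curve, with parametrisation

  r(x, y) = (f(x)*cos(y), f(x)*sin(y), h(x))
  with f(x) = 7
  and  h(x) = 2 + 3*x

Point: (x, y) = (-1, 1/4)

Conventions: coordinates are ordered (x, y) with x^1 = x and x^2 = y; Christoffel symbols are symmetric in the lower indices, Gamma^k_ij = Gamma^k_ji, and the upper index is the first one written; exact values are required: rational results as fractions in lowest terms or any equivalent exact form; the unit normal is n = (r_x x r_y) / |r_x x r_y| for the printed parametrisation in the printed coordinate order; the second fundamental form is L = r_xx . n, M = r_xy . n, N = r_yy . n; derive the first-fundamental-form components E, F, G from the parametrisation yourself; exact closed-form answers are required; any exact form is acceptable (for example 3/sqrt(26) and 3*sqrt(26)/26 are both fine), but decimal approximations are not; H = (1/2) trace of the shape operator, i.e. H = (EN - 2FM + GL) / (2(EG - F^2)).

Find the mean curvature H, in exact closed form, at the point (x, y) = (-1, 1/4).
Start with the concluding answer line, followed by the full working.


Answer: H = 1/14

f = 7, f' = 0, f'' = 0, h' = 3, h'' = 0
E = 9, F = 0, G = 49; answer radicand W^2 = 9
unnormalised second-form numerators: l = 0, m = 0, n = 21; L = l/sqrt(9), and similarly M = m/sqrt(W^2), N = n/sqrt(W^2)
H = (E*n - 2*F*m + G*l) / (2*(EG - F^2)*sqrt(W^2)); E*n - 2*F*m + G*l = 189, EG - F^2 = 441, so H = (3/14)/sqrt(9)


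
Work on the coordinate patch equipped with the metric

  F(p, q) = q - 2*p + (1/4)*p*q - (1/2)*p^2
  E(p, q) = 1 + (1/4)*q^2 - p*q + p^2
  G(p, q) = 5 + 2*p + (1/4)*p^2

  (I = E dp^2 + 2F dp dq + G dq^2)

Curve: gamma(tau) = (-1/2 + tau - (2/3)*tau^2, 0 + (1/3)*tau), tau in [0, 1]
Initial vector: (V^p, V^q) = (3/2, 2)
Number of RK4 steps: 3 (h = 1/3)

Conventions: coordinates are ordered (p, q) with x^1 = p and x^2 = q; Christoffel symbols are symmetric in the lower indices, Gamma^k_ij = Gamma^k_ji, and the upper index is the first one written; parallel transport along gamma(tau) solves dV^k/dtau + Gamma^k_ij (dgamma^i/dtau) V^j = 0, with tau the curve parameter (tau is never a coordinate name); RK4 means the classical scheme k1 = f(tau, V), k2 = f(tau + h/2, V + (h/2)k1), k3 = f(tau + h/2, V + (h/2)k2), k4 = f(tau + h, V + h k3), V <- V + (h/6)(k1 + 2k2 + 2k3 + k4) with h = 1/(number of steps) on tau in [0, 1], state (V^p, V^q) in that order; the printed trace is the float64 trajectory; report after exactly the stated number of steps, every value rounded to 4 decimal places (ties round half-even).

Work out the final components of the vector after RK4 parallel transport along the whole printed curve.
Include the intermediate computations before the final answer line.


gamma'(tau) = (1 - (4/3)*tau, 1/3); f(tau, V)^k = -Gamma^k_ij(gamma(tau)) gamma'^i(tau) V^j; h = 1/3; intermediate values shown to 6 dp
curve data and Christoffel symbols at the stage parameters:
  tau = 0.000000: gamma = (-0.500000, 0.000000), gamma' = (1.000000, 0.333333); Gamma_ppp = -0.115942, Gamma_ppq = 0.057971, Gamma_pqq = 0.000000, Gamma_qpp = -0.405797, Gamma_qpq = 0.202899, Gamma_qqq = 0.000000
  tau = 0.166667: gamma = (-0.351852, 0.055556), gamma' = (0.777778, 0.333333); Gamma_ppp = -0.084902, Gamma_ppq = 0.042451, Gamma_pqq = 0.000000, Gamma_qpp = -0.407946, Gamma_qpq = 0.203973, Gamma_qqq = 0.000000
  tau = 0.333333: gamma = (-0.240741, 0.111111), gamma' = (0.555556, 0.333333); Gamma_ppp = -0.064122, Gamma_ppq = 0.032061, Gamma_pqq = 0.000000, Gamma_qpp = -0.406776, Gamma_qpq = 0.203388, Gamma_qqq = 0.000000
  tau = 0.500000: gamma = (-0.166667, 0.166667), gamma' = (0.333333, 0.333333); Gamma_ppp = -0.052786, Gamma_ppq = 0.026393, Gamma_pqq = 0.000000, Gamma_qpp = -0.404692, Gamma_qpq = 0.202346, Gamma_qqq = 0.000000
  tau = 0.666667: gamma = (-0.129630, 0.222222), gamma' = (0.111111, 0.333333); Gamma_ppp = -0.050124, Gamma_ppq = 0.025062, Gamma_pqq = 0.000000, Gamma_qpp = -0.402920, Gamma_qpq = 0.201460, Gamma_qqq = 0.000000
  tau = 0.833333: gamma = (-0.129630, 0.277778), gamma' = (-0.111111, 0.333333); Gamma_ppp = -0.055743, Gamma_ppq = 0.027872, Gamma_pqq = 0.000000, Gamma_qpp = -0.401737, Gamma_qpq = 0.200869, Gamma_qqq = 0.000000
  tau = 1.000000: gamma = (-0.166667, 0.333333), gamma' = (-0.333333, 0.333333); Gamma_ppp = -0.069666, Gamma_ppq = 0.034833, Gamma_pqq = 0.000000, Gamma_qpp = -0.400581, Gamma_qpq = 0.200290, Gamma_qqq = 0.000000
step 0: V^p = 1.5000, V^q = 2.0000
step 1: k1 = (0.028986, 0.101449), k2 = (0.011484, 0.055181), k3 = (0.011588, 0.055677), k4 = (0.001547, 0.009813); V <- V + (h/6)(k1 + 2k2 + 2k3 + k4): V^p = 1.5043, V^q = 2.0185
step 2: k1 = (0.001558, 0.009883), k2 = (-0.004536, -0.034778), k3 = (-0.004480, -0.034345), k4 = (-0.009774, -0.078565); V <- V + (h/6)(k1 + 2k2 + 2k3 + k4): V^p = 1.5028, V^q = 2.0070
step 3: k1 = (-0.009774, -0.078565), k2 = (-0.017070, -0.123020), k3 = (-0.017074, -0.123049), k4 = (-0.029322, -0.168601); V <- V + (h/6)(k1 + 2k2 + 2k3 + k4): V^p = 1.4968, V^q = 1.9659

Answer: V^p = 1.4968, V^q = 1.9659


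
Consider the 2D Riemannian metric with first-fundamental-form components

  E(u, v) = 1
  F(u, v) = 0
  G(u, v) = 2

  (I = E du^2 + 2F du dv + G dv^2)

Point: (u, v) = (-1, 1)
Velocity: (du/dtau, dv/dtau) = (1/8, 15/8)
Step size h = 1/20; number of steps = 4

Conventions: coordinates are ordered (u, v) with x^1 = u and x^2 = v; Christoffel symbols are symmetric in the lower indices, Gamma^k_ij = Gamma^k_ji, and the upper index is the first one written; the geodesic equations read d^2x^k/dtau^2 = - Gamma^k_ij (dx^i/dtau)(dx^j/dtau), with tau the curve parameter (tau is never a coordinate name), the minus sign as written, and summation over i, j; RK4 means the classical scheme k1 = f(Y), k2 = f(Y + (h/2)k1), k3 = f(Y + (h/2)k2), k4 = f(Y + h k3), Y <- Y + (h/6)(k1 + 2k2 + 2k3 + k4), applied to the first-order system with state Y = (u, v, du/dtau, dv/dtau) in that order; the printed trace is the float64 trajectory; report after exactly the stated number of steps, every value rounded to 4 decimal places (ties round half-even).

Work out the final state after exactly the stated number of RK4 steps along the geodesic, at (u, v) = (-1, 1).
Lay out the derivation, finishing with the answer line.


f(Y) = (du/dtau, dv/dtau, -Gamma^u_ij Y'^i Y'^j, -Gamma^v_ij Y'^i Y'^j) with the Gammas evaluated at the stage position; h = 0.050000; intermediate values shown to 6 dp
step 0: u = -1.0000, v = 1.0000, du/dtau = 0.1250, dv/dtau = 1.8750
step 1:
  k1: at (u, v) = (-1.000000, 1.000000), (du/dtau, dv/dtau) = (0.125000, 1.875000); Gamma_uuu = 0.000000, Gamma_uuv = 0.000000, Gamma_uvv = 0.000000, Gamma_vuu = 0.000000, Gamma_vuv = 0.000000, Gamma_vvv = 0.000000; k1 = (0.125000, 1.875000, 0.000000, 0.000000)
  k2: at (u, v) = (-0.996875, 1.046875), (du/dtau, dv/dtau) = (0.125000, 1.875000); Gamma_uuu = 0.000000, Gamma_uuv = 0.000000, Gamma_uvv = 0.000000, Gamma_vuu = 0.000000, Gamma_vuv = 0.000000, Gamma_vvv = 0.000000; k2 = (0.125000, 1.875000, 0.000000, 0.000000)
  k3: at (u, v) = (-0.996875, 1.046875), (du/dtau, dv/dtau) = (0.125000, 1.875000); Gamma_uuu = 0.000000, Gamma_uuv = 0.000000, Gamma_uvv = 0.000000, Gamma_vuu = 0.000000, Gamma_vuv = 0.000000, Gamma_vvv = 0.000000; k3 = (0.125000, 1.875000, 0.000000, 0.000000)
  k4: at (u, v) = (-0.993750, 1.093750), (du/dtau, dv/dtau) = (0.125000, 1.875000); Gamma_uuu = 0.000000, Gamma_uuv = 0.000000, Gamma_uvv = 0.000000, Gamma_vuu = 0.000000, Gamma_vuv = 0.000000, Gamma_vvv = 0.000000; k4 = (0.125000, 1.875000, 0.000000, 0.000000)
  Y <- Y + (h/6)(k1 + 2k2 + 2k3 + k4): u = -0.9938, v = 1.0938, du/dtau = 0.1250, dv/dtau = 1.8750
step 2:
  k1: at (u, v) = (-0.993750, 1.093750), (du/dtau, dv/dtau) = (0.125000, 1.875000); Gamma_uuu = 0.000000, Gamma_uuv = 0.000000, Gamma_uvv = 0.000000, Gamma_vuu = 0.000000, Gamma_vuv = 0.000000, Gamma_vvv = 0.000000; k1 = (0.125000, 1.875000, 0.000000, 0.000000)
  k2: at (u, v) = (-0.990625, 1.140625), (du/dtau, dv/dtau) = (0.125000, 1.875000); Gamma_uuu = 0.000000, Gamma_uuv = 0.000000, Gamma_uvv = 0.000000, Gamma_vuu = 0.000000, Gamma_vuv = 0.000000, Gamma_vvv = 0.000000; k2 = (0.125000, 1.875000, 0.000000, 0.000000)
  k3: at (u, v) = (-0.990625, 1.140625), (du/dtau, dv/dtau) = (0.125000, 1.875000); Gamma_uuu = 0.000000, Gamma_uuv = 0.000000, Gamma_uvv = 0.000000, Gamma_vuu = 0.000000, Gamma_vuv = 0.000000, Gamma_vvv = 0.000000; k3 = (0.125000, 1.875000, 0.000000, 0.000000)
  k4: at (u, v) = (-0.987500, 1.187500), (du/dtau, dv/dtau) = (0.125000, 1.875000); Gamma_uuu = 0.000000, Gamma_uuv = 0.000000, Gamma_uvv = 0.000000, Gamma_vuu = 0.000000, Gamma_vuv = 0.000000, Gamma_vvv = 0.000000; k4 = (0.125000, 1.875000, 0.000000, 0.000000)
  Y <- Y + (h/6)(k1 + 2k2 + 2k3 + k4): u = -0.9875, v = 1.1875, du/dtau = 0.1250, dv/dtau = 1.8750
step 3:
  k1: at (u, v) = (-0.987500, 1.187500), (du/dtau, dv/dtau) = (0.125000, 1.875000); Gamma_uuu = 0.000000, Gamma_uuv = 0.000000, Gamma_uvv = 0.000000, Gamma_vuu = 0.000000, Gamma_vuv = 0.000000, Gamma_vvv = 0.000000; k1 = (0.125000, 1.875000, 0.000000, 0.000000)
  k2: at (u, v) = (-0.984375, 1.234375), (du/dtau, dv/dtau) = (0.125000, 1.875000); Gamma_uuu = 0.000000, Gamma_uuv = 0.000000, Gamma_uvv = 0.000000, Gamma_vuu = 0.000000, Gamma_vuv = 0.000000, Gamma_vvv = 0.000000; k2 = (0.125000, 1.875000, 0.000000, 0.000000)
  k3: at (u, v) = (-0.984375, 1.234375), (du/dtau, dv/dtau) = (0.125000, 1.875000); Gamma_uuu = 0.000000, Gamma_uuv = 0.000000, Gamma_uvv = 0.000000, Gamma_vuu = 0.000000, Gamma_vuv = 0.000000, Gamma_vvv = 0.000000; k3 = (0.125000, 1.875000, 0.000000, 0.000000)
  k4: at (u, v) = (-0.981250, 1.281250), (du/dtau, dv/dtau) = (0.125000, 1.875000); Gamma_uuu = 0.000000, Gamma_uuv = 0.000000, Gamma_uvv = 0.000000, Gamma_vuu = 0.000000, Gamma_vuv = 0.000000, Gamma_vvv = 0.000000; k4 = (0.125000, 1.875000, 0.000000, 0.000000)
  Y <- Y + (h/6)(k1 + 2k2 + 2k3 + k4): u = -0.9813, v = 1.2812, du/dtau = 0.1250, dv/dtau = 1.8750
step 4:
  k1: at (u, v) = (-0.981250, 1.281250), (du/dtau, dv/dtau) = (0.125000, 1.875000); Gamma_uuu = 0.000000, Gamma_uuv = 0.000000, Gamma_uvv = 0.000000, Gamma_vuu = 0.000000, Gamma_vuv = 0.000000, Gamma_vvv = 0.000000; k1 = (0.125000, 1.875000, 0.000000, 0.000000)
  k2: at (u, v) = (-0.978125, 1.328125), (du/dtau, dv/dtau) = (0.125000, 1.875000); Gamma_uuu = 0.000000, Gamma_uuv = 0.000000, Gamma_uvv = 0.000000, Gamma_vuu = 0.000000, Gamma_vuv = 0.000000, Gamma_vvv = 0.000000; k2 = (0.125000, 1.875000, 0.000000, 0.000000)
  k3: at (u, v) = (-0.978125, 1.328125), (du/dtau, dv/dtau) = (0.125000, 1.875000); Gamma_uuu = 0.000000, Gamma_uuv = 0.000000, Gamma_uvv = 0.000000, Gamma_vuu = 0.000000, Gamma_vuv = 0.000000, Gamma_vvv = 0.000000; k3 = (0.125000, 1.875000, 0.000000, 0.000000)
  k4: at (u, v) = (-0.975000, 1.375000), (du/dtau, dv/dtau) = (0.125000, 1.875000); Gamma_uuu = 0.000000, Gamma_uuv = 0.000000, Gamma_uvv = 0.000000, Gamma_vuu = 0.000000, Gamma_vuv = 0.000000, Gamma_vvv = 0.000000; k4 = (0.125000, 1.875000, 0.000000, 0.000000)
  Y <- Y + (h/6)(k1 + 2k2 + 2k3 + k4): u = -0.9750, v = 1.3750, du/dtau = 0.1250, dv/dtau = 1.8750

Answer: u = -0.9750, v = 1.3750, du/dtau = 0.1250, dv/dtau = 1.8750


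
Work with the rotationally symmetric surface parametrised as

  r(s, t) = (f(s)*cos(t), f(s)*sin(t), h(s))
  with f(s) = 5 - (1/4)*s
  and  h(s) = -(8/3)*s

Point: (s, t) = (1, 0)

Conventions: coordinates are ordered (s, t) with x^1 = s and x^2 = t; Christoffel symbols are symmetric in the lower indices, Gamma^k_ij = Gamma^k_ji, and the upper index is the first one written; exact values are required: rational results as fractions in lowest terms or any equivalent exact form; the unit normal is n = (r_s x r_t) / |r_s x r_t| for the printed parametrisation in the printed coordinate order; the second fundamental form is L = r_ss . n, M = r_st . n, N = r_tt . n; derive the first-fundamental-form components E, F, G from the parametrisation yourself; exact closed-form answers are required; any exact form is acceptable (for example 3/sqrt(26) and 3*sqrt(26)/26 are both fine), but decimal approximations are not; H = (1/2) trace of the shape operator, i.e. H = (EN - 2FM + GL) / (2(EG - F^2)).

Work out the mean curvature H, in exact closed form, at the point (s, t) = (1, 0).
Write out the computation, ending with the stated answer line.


f = 19/4, f' = -1/4, f'' = 0, h' = -8/3, h'' = 0
E = 1033/144, F = 0, G = 361/16; answer radicand W^2 = 1033/144
unnormalised second-form numerators: l = 0, m = 0, n = -38/3; L = l/sqrt(1033/144), and similarly M = m/sqrt(W^2), N = n/sqrt(W^2)
H = (E*n - 2*F*m + G*l) / (2*(EG - F^2)*sqrt(W^2)); E*n - 2*F*m + G*l = -19627/216, EG - F^2 = 372913/2304, so H = (-16/57)/sqrt(1033/144)

Answer: H = -64*sqrt(1033)/19627


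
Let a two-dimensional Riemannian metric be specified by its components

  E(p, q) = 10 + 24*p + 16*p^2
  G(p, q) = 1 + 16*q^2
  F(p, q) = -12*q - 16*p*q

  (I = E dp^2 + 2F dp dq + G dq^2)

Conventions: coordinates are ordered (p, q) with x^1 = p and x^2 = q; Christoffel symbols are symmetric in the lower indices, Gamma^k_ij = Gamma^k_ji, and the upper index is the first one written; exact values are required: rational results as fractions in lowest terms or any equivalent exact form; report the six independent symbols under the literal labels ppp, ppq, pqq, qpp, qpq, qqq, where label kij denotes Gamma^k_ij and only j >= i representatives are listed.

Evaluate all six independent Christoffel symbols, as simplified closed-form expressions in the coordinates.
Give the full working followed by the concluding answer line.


E = 10 + 24*p + 16*p^2; F = -12*q - 16*p*q; G = 1 + 16*q^2
Gamma^k_ij = (1/2) g^{kl} (d_i g_jl + d_j g_il - d_l g_ij), with g^inv = (1/(EG-F^2)) [[G, -F], [-F, E]]
first partials: E_p = 24 + 32*p, E_q = 0, F_p = -16*q, F_q = -12 - 16*p, G_p = 0, G_q = 32*q
D = EG - F^2 = 10 + 24*p + 16*q^2 + 16*p^2
expanded: Gamma^p_pp = (G E_p - 2F F_p + F E_q)/(2D), Gamma^p_pq = (G E_q - F G_p)/(2D), Gamma^p_qq = (2G F_q - G G_p - F G_q)/(2D), Gamma^q_pp = (2E F_p - E E_q - F E_p)/(2D), Gamma^q_pq = (E G_p - F E_q)/(2D), Gamma^q_qq = (E G_q - 2F F_q + F G_p)/(2D); substitute and cancel common factors

Answer: Gamma_ppp = (8*p + 6)/(8*p^2 + 12*p + 8*q^2 + 5), Gamma_ppq = 0, Gamma_pqq = (-8*p - 6)/(8*p^2 + 12*p + 8*q^2 + 5), Gamma_qpp = -8*q/(8*p^2 + 12*p + 8*q^2 + 5), Gamma_qpq = 0, Gamma_qqq = 8*q/(8*p^2 + 12*p + 8*q^2 + 5)


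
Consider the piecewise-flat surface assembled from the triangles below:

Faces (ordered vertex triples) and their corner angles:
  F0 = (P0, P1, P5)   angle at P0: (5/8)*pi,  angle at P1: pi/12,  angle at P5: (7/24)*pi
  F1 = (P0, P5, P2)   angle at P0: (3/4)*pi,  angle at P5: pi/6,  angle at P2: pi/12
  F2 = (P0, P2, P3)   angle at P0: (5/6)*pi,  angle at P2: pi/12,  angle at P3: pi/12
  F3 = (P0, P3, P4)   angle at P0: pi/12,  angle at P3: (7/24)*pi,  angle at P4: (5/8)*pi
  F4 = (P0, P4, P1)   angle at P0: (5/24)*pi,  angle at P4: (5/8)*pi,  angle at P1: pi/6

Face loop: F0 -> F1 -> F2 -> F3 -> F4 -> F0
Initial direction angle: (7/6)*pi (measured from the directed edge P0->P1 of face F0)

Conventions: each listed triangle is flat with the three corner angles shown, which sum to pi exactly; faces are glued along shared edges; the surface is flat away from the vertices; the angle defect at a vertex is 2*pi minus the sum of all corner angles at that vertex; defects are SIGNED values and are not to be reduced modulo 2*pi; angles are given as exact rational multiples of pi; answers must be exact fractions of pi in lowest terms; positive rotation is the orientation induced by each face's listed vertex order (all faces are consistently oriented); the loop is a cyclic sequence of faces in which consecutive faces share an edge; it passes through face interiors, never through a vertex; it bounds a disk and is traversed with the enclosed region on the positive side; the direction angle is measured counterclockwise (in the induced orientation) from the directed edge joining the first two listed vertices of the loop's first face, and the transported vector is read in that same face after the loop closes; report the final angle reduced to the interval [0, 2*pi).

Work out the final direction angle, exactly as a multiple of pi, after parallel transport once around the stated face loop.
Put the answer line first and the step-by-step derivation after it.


Answer: final direction angle = (2/3)*pi

enclosed vertex P0: corner angles sum to (5/2)*pi, defect = 2*pi - (5/2)*pi = -pi/2
holonomy = initial angle + sum of enclosed defects (mod 2*pi), positive in the induced orientation
final angle = (7/6)*pi - pi/2 = (2/3)*pi (mod 2*pi)


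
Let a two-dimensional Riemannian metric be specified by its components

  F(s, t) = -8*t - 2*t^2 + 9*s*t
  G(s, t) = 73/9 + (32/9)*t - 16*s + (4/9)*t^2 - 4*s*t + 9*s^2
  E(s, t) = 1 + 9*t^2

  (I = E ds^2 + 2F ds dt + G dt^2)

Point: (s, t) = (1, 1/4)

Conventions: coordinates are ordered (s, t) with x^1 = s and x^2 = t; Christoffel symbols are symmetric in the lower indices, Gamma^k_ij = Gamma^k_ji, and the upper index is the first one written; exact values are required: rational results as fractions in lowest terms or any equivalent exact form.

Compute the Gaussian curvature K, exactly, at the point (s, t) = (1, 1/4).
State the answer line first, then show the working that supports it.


Answer: K = -186624/52441

E = 25/16, F = 1/8, G = 37/36, EG - F^2 = 229/144 at the point
E_s = 0, E_t = 9/2, F_s = 9/4, F_t = 0, G_s = 1, G_t = -2/9
E_tt = 18, F_st = 9, G_ss = 18
The intrinsic route: Brioschi's K = (det M1 - det M2)/(EG - F^2)^2.
M1 = [[-E_tt/2 + F_st - G_ss/2, E_s/2, F_s - E_t/2], [F_t - G_s/2, E, F], [G_t/2, F, G]] = [[-9, 0, 0], [-1/2, 25/16, 1/8], [-1/9, 1/8, 37/36]]; det M1 = -229/16
M2 = [[0, E_t/2, G_s/2], [E_t/2, E, F], [G_s/2, F, G]] = [[0, 9/4, 1/2], [9/4, 25/16, 1/8], [1/2, 1/8, 37/36]]; det M2 = -85/16
det M1 - det M2 = -9; K = -9 / (229/144)^2 = -186624/52441


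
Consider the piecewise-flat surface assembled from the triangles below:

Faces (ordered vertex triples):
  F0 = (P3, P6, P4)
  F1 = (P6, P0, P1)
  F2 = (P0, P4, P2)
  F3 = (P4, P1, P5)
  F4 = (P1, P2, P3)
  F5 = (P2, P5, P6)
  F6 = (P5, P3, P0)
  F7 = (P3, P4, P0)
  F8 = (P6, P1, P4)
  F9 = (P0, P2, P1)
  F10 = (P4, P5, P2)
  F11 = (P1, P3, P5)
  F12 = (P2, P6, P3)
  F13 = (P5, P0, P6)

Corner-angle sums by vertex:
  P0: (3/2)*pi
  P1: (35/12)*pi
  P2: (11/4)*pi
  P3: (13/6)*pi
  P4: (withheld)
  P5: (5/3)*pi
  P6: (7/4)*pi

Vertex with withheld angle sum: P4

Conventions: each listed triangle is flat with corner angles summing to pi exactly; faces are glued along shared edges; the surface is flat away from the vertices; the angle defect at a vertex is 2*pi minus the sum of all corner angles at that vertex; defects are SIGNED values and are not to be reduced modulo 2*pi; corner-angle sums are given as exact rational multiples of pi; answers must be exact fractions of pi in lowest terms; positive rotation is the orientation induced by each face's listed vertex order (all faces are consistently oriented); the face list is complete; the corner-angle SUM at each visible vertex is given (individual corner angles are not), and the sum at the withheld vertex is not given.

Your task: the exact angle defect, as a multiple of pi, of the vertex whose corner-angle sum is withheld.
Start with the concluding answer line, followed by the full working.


Answer: defect(P4) = (3/4)*pi

V = 7, E = 21, F = 14; chi = V - E + F = 0
Gauss-Bonnet: total defect = 2*pi*chi = 0; visible defects sum to (-3/4)*pi


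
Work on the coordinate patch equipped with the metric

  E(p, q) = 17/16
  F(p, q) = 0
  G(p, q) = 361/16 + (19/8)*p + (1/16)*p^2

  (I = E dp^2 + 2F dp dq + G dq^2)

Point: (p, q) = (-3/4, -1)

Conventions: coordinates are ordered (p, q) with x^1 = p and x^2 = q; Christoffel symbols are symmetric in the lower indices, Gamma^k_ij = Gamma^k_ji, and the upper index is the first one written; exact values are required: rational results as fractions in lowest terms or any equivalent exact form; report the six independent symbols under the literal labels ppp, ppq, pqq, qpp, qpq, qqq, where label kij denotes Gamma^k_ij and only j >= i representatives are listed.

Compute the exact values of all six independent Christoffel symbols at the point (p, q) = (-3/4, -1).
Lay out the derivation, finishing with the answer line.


E = 17/16, F = 0, G = 5329/256 at the point
E_p = 0, E_q = 0, F_p = 0, F_q = 0, G_p = 73/32, G_q = 0
EG - F^2 = 90593/4096;  g^inv = (4096/90593) * [[5329/256, 0], [0, 17/16]]
first-kind symbols [ij,l] = (1/2)(d_i g_jl + d_j g_il - d_l g_ij): [pp,p] = E_p/2 = 0, [pp,q] = F_p - E_q/2 = 0, [pq,p] = E_q/2 = 0, [pq,q] = G_p/2 = 73/64, [qq,p] = F_q - G_p/2 = -73/64, [qq,q] = G_q/2 = 0
Gamma^p_ij = (G*[ij,p] - F*[ij,q])/(EG - F^2), Gamma^q_ij = (E*[ij,q] - F*[ij,p])/(EG - F^2)

Answer: Gamma_ppp = 0, Gamma_ppq = 0, Gamma_pqq = -73/68, Gamma_qpp = 0, Gamma_qpq = 4/73, Gamma_qqq = 0


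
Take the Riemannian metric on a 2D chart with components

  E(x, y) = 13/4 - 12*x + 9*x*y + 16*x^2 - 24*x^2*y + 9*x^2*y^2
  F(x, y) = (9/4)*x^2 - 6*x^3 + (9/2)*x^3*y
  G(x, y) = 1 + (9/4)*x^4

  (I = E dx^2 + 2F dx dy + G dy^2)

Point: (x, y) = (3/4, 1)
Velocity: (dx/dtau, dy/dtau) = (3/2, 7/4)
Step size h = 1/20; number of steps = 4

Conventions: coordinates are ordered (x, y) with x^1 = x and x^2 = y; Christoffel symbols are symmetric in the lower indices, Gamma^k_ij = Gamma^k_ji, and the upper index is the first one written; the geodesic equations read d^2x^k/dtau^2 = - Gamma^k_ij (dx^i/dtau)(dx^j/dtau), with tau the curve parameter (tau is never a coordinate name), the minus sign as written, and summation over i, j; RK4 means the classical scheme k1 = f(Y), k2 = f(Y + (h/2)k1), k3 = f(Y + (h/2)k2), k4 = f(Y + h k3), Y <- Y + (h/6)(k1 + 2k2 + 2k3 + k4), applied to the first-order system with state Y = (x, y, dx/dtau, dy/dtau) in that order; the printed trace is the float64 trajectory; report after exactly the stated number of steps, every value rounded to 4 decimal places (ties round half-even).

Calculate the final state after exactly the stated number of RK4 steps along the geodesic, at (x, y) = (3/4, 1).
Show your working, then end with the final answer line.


f(Y) = (dx/dtau, dy/dtau, -Gamma^x_ij Y'^i Y'^j, -Gamma^y_ij Y'^i Y'^j) with the Gammas evaluated at the stage position; h = 0.050000; intermediate values shown to 6 dp
step 0: x = 0.7500, y = 1.0000, dx/dtau = 1.5000, dy/dtau = 1.7500
step 1:
  k1: at (x, y) = (0.750000, 1.000000), (dx/dtau, dy/dtau) = (1.500000, 1.750000); Gamma_xxx = -0.329755, Gamma_xxy = 0.741949, Gamma_xyy = 0.000000, Gamma_yxx = -0.370975, Gamma_yxy = 0.834693, Gamma_yyy = 0.000000; k1 = (1.500000, 1.750000, -3.153285, -3.547445)
  k2: at (x, y) = (0.787500, 1.043750), (dx/dtau, dy/dtau) = (1.421168, 1.661314); Gamma_xxx = -0.280043, Gamma_xxy = 0.761555, Gamma_xyy = 0.000000, Gamma_yxx = -0.319302, Gamma_yxy = 0.868317, Gamma_yyy = 0.000000; k2 = (1.421168, 1.661314, -3.030465, -3.455305)
  k3: at (x, y) = (0.785529, 1.041533), (dx/dtau, dy/dtau) = (1.424238, 1.663617); Gamma_xxx = -0.282574, Gamma_xxy = 0.760691, Gamma_xyy = 0.000000, Gamma_yxx = -0.321964, Gamma_yxy = 0.866728, Gamma_yyy = 0.000000; k3 = (1.424238, 1.663617, -3.031557, -3.454143)
  k4: at (x, y) = (0.821212, 1.083181), (dx/dtau, dy/dtau) = (1.348422, 1.577293); Gamma_xxx = -0.236495, Gamma_xxy = 0.776375, Gamma_xyy = 0.000000, Gamma_yxx = -0.270714, Gamma_yxy = 0.888712, Gamma_yyy = 0.000000; k4 = (1.348422, 1.577293, -2.872472, -3.288101)
  Y <- Y + (h/6)(k1 + 2k2 + 2k3 + k4): x = 0.8212, y = 1.0831, dx/dtau = 1.3488, dy/dtau = 1.5779
step 2:
  k1: at (x, y) = (0.821160, 1.083143), (dx/dtau, dy/dtau) = (1.348752, 1.577880); Gamma_xxx = -0.236546, Gamma_xxy = 0.776376, Gamma_xyy = 0.000000, Gamma_yxx = -0.270755, Gamma_yxy = 0.888656, Gamma_yyy = 0.000000; k1 = (1.348752, 1.577880, -2.874210, -3.289880)
  k2: at (x, y) = (0.854879, 1.122590), (dx/dtau, dy/dtau) = (1.276896, 1.495633); Gamma_xxx = -0.194286, Gamma_xxy = 0.788120, Gamma_xyy = 0.000000, Gamma_yxx = -0.221967, Gamma_yxy = 0.900407, Gamma_yyy = 0.000000; k2 = (1.276896, 1.495633, -2.693476, -3.077229)
  k3: at (x, y) = (0.853083, 1.120534), (dx/dtau, dy/dtau) = (1.281415, 1.500949); Gamma_xxx = -0.196469, Gamma_xxy = 0.787615, Gamma_xyy = 0.000000, Gamma_yxx = -0.224484, Gamma_yxy = 0.899923, Gamma_yyy = 0.000000; k3 = (1.281415, 1.500949, -2.707092, -3.093104)
  k4: at (x, y) = (0.885231, 1.158190), (dx/dtau, dy/dtau) = (1.213397, 1.423224); Gamma_xxx = -0.157489, Gamma_xxy = 0.796000, Gamma_xyy = 0.000000, Gamma_yxx = -0.178882, Gamma_yxy = 0.904128, Gamma_yyy = 0.000000; k4 = (1.213397, 1.423224, -2.517406, -2.859370)
  Y <- Y + (h/6)(k1 + 2k2 + 2k3 + k4): x = 0.8852, y = 1.1581, dx/dtau = 1.2138, dy/dtau = 1.4238
step 3:
  k1: at (x, y) = (0.885150, 1.158095), (dx/dtau, dy/dtau) = (1.213812, 1.423797); Gamma_xxx = -0.157585, Gamma_xxy = 0.795982, Gamma_xyy = 0.000000, Gamma_yxx = -0.178995, Gamma_yxy = 0.904126, Gamma_yyy = 0.000000; k1 = (1.213812, 1.423797, -2.519091, -2.861341)
  k2: at (x, y) = (0.915495, 1.193690), (dx/dtau, dy/dtau) = (1.150835, 1.352263); Gamma_xxx = -0.122215, Gamma_xxy = 0.801236, Gamma_xyy = 0.000000, Gamma_yxx = -0.137619, Gamma_yxy = 0.902228, Gamma_yyy = 0.000000; k2 = (1.150835, 1.352263, -2.331954, -2.625885)
  k3: at (x, y) = (0.913921, 1.191902), (dx/dtau, dy/dtau) = (1.155513, 1.358150); Gamma_xxx = -0.123967, Gamma_xxy = 0.801067, Gamma_xyy = 0.000000, Gamma_yxx = -0.139644, Gamma_yxy = 0.902368, Gamma_yyy = 0.000000; k3 = (1.155513, 1.358150, -2.348804, -2.645827)
  k4: at (x, y) = (0.942926, 1.226003), (dx/dtau, dy/dtau) = (1.096372, 1.291506); Gamma_xxx = -0.091503, Gamma_xxy = 0.803874, Gamma_xyy = 0.000000, Gamma_yxx = -0.102002, Gamma_yxy = 0.896114, Gamma_yyy = 0.000000; k4 = (1.096372, 1.291506, -2.166535, -2.415132)
  Y <- Y + (h/6)(k1 + 2k2 + 2k3 + k4): x = 0.9428, y = 1.2259, dx/dtau = 1.0968, dy/dtau = 1.2920
step 4:
  k1: at (x, y) = (0.942841, 1.225896), (dx/dtau, dy/dtau) = (1.096753, 1.291965); Gamma_xxx = -0.091601, Gamma_xxy = 0.803865, Gamma_xyy = 0.000000, Gamma_yxx = -0.102116, Gamma_yxy = 0.896147, Gamma_yyy = 0.000000; k1 = (1.096753, 1.291965, -2.167916, -2.416788)
  k2: at (x, y) = (0.970260, 1.258195), (dx/dtau, dy/dtau) = (1.042555, 1.231545); Gamma_xxx = -0.062303, Gamma_xxy = 0.804520, Gamma_xyy = 0.000000, Gamma_yxx = -0.068664, Gamma_yxy = 0.886659, Gamma_yyy = 0.000000; k2 = (1.042555, 1.231545, -1.998214, -2.202225)
  k3: at (x, y) = (0.968905, 1.256685), (dx/dtau, dy/dtau) = (1.046797, 1.236909); Gamma_xxx = -0.063649, Gamma_xxy = 0.804579, Gamma_xyy = 0.000000, Gamma_yxx = -0.070175, Gamma_yxy = 0.887077, Gamma_yyy = 0.000000; k3 = (1.046797, 1.236909, -2.013779, -2.220264)
  k4: at (x, y) = (0.995181, 1.287742), (dx/dtau, dy/dtau) = (0.996064, 1.180951); Gamma_xxx = -0.036815, Gamma_xxy = 0.803599, Gamma_xyy = 0.000000, Gamma_yxx = -0.040100, Gamma_yxy = 0.875300, Gamma_yyy = 0.000000; k4 = (0.996064, 1.180951, -1.854027, -2.019452)
  Y <- Y + (h/6)(k1 + 2k2 + 2k3 + k4): x = 0.9951, y = 1.2876, dx/dtau = 0.9964, dy/dtau = 1.1813

Answer: x = 0.9951, y = 1.2876, dx/dtau = 0.9964, dy/dtau = 1.1813


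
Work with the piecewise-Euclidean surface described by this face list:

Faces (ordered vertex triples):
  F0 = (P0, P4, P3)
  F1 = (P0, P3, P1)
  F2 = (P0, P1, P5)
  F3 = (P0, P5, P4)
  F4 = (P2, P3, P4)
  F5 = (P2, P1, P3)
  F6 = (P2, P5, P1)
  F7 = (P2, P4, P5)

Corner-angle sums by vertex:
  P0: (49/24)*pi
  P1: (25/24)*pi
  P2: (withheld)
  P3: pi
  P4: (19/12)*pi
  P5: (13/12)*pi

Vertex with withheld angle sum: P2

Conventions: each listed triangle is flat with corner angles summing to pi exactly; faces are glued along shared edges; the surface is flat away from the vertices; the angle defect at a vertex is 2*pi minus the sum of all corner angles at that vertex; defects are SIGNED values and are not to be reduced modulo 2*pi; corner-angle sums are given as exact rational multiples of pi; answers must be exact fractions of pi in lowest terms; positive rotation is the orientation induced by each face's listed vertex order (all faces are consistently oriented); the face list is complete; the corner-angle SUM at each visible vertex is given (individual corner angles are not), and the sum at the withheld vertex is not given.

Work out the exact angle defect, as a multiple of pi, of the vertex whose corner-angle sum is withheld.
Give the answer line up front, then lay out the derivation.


Answer: defect(P2) = (3/4)*pi

V = 6, E = 12, F = 8; chi = V - E + F = 2
Gauss-Bonnet: total defect = 2*pi*chi = 4*pi; visible defects sum to (13/4)*pi


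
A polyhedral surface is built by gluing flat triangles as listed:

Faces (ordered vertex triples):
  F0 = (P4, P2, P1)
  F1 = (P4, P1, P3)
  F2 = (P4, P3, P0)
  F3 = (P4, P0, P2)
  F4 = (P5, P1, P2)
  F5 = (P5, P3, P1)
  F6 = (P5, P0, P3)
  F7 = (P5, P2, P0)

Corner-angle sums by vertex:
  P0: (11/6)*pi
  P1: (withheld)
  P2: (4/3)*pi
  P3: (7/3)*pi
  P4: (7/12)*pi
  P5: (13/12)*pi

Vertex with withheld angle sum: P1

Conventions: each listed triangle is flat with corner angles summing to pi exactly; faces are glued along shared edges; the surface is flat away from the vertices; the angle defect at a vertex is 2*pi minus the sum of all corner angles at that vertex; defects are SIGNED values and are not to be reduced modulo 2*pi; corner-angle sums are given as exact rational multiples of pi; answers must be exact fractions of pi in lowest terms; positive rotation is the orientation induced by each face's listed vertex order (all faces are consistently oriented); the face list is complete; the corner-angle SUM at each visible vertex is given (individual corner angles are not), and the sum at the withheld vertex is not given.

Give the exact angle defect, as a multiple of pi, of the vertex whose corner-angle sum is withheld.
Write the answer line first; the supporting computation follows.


Answer: defect(P1) = (7/6)*pi

V = 6, E = 12, F = 8; chi = V - E + F = 2
Gauss-Bonnet: total defect = 2*pi*chi = 4*pi; visible defects sum to (17/6)*pi


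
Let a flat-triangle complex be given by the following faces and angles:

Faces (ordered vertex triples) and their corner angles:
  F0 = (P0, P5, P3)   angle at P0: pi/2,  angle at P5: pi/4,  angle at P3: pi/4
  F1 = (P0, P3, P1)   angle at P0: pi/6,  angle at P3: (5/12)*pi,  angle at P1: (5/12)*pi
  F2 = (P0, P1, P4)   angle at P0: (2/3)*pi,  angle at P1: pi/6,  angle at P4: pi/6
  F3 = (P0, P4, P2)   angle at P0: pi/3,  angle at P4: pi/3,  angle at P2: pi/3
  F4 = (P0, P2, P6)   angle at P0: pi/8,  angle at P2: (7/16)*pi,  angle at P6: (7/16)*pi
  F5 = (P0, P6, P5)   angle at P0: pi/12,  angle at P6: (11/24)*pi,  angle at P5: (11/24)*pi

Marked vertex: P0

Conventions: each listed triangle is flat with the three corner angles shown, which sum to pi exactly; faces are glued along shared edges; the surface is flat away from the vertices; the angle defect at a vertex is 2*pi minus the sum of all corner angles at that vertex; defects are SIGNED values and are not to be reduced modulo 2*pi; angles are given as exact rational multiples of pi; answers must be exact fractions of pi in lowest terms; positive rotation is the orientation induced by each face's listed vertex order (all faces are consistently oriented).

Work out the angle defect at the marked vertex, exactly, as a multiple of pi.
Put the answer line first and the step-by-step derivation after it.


Answer: defect(P0) = pi/8

Sum of corner angles at P0: (15/8)*pi
defect = 2*pi - (15/8)*pi


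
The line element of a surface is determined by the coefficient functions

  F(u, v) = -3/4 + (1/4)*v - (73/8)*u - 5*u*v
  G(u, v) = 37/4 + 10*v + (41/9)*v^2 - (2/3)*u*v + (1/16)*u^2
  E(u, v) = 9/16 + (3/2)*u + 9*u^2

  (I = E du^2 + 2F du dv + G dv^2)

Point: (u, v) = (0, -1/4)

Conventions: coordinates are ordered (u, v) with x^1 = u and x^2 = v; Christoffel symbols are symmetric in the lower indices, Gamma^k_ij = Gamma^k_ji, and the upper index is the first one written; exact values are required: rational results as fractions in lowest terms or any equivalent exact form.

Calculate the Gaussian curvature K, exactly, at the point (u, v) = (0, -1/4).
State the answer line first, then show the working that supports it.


Answer: K = -64468/400689

E = 9/16, F = -13/16, G = 1013/144, EG - F^2 = 211/64 at the point
E_u = 3/2, E_v = 0, F_u = -63/8, F_v = 1/4, G_u = 1/6, G_v = 139/18
E_vv = 0, F_uv = -5, G_uu = 1/8
Apply the Brioschi formula K = (det M1 - det M2)/(EG - F^2)^2 over the derivative matrices of E, F, G.
M1 = [[-E_vv/2 + F_uv - G_uu/2, E_u/2, F_u - E_v/2], [F_v - G_u/2, E, F], [G_v/2, F, G]] = [[-81/16, 3/4, -63/8], [1/6, 9/16, -13/16], [139/36, -13/16, 1013/144]]; det M1 = -16153/9216
M2 = [[0, E_v/2, G_u/2], [E_v/2, E, F], [G_u/2, F, G]] = [[0, 0, 1/12], [0, 9/16, -13/16], [1/12, -13/16, 1013/144]]; det M2 = -1/256
det M1 - det M2 = -16117/9216; K = -16117/9216 / (211/64)^2 = -64468/400689


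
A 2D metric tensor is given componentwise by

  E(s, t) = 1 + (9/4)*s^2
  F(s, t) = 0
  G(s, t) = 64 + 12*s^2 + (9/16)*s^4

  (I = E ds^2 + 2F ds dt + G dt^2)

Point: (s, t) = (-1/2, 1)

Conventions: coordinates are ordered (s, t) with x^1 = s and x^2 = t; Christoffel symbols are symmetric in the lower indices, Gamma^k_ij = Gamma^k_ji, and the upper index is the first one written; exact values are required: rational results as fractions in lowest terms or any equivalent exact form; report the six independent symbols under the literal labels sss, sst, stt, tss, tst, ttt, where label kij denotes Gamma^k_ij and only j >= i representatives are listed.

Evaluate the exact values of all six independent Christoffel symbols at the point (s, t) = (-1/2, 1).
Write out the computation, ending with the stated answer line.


E = 25/16, F = 0, G = 17161/256 at the point
E_s = -9/4, E_t = 0, F_s = 0, F_t = 0, G_s = -393/32, G_t = 0
EG - F^2 = 429025/4096;  g^inv = (4096/429025) * [[17161/256, 0], [0, 25/16]]
first-kind symbols [ij,l] = (1/2)(d_i g_jl + d_j g_il - d_l g_ij): [ss,s] = E_s/2 = -9/8, [ss,t] = F_s - E_t/2 = 0, [st,s] = E_t/2 = 0, [st,t] = G_s/2 = -393/64, [tt,s] = F_t - G_s/2 = 393/64, [tt,t] = G_t/2 = 0
Gamma^s_ij = (G*[ij,s] - F*[ij,t])/(EG - F^2), Gamma^t_ij = (E*[ij,t] - F*[ij,s])/(EG - F^2)

Answer: Gamma_sss = -18/25, Gamma_sst = 0, Gamma_stt = 393/100, Gamma_tss = 0, Gamma_tst = -12/131, Gamma_ttt = 0


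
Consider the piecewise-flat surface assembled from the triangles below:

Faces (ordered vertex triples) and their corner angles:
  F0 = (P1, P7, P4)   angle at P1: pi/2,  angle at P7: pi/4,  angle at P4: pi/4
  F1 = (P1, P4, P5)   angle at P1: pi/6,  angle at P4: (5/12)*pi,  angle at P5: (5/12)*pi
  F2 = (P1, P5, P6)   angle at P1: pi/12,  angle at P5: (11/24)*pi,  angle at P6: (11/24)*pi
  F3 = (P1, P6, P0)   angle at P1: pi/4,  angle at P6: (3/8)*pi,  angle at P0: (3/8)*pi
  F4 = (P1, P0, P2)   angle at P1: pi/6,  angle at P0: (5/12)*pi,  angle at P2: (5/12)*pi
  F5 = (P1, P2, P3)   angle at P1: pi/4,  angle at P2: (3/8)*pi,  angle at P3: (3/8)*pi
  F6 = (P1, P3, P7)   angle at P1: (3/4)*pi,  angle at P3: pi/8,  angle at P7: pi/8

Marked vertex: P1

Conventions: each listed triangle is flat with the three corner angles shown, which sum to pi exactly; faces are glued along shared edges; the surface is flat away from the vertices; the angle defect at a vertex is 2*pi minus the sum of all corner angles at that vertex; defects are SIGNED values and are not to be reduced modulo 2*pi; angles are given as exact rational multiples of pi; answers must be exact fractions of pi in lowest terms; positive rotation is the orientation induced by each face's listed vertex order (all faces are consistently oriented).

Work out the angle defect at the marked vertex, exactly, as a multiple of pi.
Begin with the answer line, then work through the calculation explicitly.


Answer: defect(P1) = -pi/6

Sum of corner angles at P1: (13/6)*pi
defect = 2*pi - (13/6)*pi


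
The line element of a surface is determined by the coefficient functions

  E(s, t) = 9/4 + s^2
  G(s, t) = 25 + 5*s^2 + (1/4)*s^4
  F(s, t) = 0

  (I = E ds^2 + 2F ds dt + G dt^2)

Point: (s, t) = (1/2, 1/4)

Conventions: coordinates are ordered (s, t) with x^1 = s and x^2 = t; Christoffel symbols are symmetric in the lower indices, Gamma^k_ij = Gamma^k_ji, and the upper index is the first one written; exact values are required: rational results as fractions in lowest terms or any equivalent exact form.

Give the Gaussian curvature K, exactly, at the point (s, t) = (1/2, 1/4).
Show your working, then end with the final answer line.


E = 5/2, F = 0, G = 1681/64, EG - F^2 = 8405/128 at the point
E_s = 1, E_t = 0, F_s = 0, F_t = 0, G_s = 41/8, G_t = 0
E_tt = 0, F_st = 0, G_ss = 43/4
The intrinsic route: Brioschi's K = (det M1 - det M2)/(EG - F^2)^2.
M1 = [[-E_tt/2 + F_st - G_ss/2, E_s/2, F_s - E_t/2], [F_t - G_s/2, E, F], [G_t/2, F, G]] = [[-43/8, 1/2, 0], [-41/16, 5/2, 0], [0, 0, 1681/64]]; det M1 = -653909/2048
M2 = [[0, E_t/2, G_s/2], [E_t/2, E, F], [G_s/2, F, G]] = [[0, 0, 41/16], [0, 5/2, 0], [41/16, 0, 1681/64]]; det M2 = -8405/512
det M1 - det M2 = -620289/2048; K = -620289/2048 / (8405/128)^2 = -72/1025

Answer: K = -72/1025


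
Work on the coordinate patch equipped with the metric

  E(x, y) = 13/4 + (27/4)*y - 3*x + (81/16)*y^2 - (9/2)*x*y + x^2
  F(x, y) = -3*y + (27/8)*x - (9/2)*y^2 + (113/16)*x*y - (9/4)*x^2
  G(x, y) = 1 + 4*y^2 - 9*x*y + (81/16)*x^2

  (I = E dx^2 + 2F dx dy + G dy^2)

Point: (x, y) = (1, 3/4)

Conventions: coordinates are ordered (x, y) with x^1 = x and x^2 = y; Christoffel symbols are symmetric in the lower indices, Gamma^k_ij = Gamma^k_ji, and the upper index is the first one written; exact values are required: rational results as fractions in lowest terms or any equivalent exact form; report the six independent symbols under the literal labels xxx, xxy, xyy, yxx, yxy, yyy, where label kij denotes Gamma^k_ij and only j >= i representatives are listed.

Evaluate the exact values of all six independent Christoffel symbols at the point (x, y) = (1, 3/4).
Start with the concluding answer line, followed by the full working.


Answer: Gamma_xxx = -112/325, Gamma_xxy = 252/325, Gamma_xyy = -224/325, Gamma_yxx = -192/1625, Gamma_yxy = 432/1625, Gamma_yyy = -384/1625

E = 1481/256, F = 105/64, G = 25/16 at the point
E_x = -35/8, E_y = 315/32, F_x = 267/64, F_y = -43/16, G_x = 27/8, G_y = -3
EG - F^2 = 1625/256;  g^inv = (256/1625) * [[25/16, -105/64], [-105/64, 1481/256]]
first-kind symbols [ij,l] = (1/2)(d_i g_jl + d_j g_il - d_l g_ij): [xx,x] = E_x/2 = -35/16, [xx,y] = F_x - E_y/2 = -3/4, [xy,x] = E_y/2 = 315/64, [xy,y] = G_x/2 = 27/16, [yy,x] = F_y - G_x/2 = -35/8, [yy,y] = G_y/2 = -3/2
Gamma^x_ij = (G*[ij,x] - F*[ij,y])/(EG - F^2), Gamma^y_ij = (E*[ij,y] - F*[ij,x])/(EG - F^2)


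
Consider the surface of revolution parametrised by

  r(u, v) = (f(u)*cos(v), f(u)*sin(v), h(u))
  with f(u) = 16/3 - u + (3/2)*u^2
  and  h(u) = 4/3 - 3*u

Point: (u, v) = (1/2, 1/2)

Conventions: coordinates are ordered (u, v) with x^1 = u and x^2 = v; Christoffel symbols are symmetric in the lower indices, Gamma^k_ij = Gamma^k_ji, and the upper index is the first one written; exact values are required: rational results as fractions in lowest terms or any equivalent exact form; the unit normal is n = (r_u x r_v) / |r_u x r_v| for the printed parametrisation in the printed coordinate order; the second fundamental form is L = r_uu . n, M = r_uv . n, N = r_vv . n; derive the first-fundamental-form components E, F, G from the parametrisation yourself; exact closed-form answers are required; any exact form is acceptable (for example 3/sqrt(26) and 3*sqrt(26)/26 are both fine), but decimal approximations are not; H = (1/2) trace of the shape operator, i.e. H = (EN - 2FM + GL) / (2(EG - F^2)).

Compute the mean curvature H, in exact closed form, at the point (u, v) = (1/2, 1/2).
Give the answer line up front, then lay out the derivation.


Answer: H = 1836*sqrt(37)/171125

f = 125/24, f' = 1/2, f'' = 3, h' = -3, h'' = 0
E = 37/4, F = 0, G = 15625/576; answer radicand W^2 = 37/4
unnormalised second-form numerators: l = 9, m = 0, n = -125/8; L = l/sqrt(37/4), and similarly M = m/sqrt(W^2), N = n/sqrt(W^2)
H = (E*n - 2*F*m + G*l) / (2*(EG - F^2)*sqrt(W^2)); E*n - 2*F*m + G*l = 6375/64, EG - F^2 = 578125/2304, so H = (918/4625)/sqrt(37/4)
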